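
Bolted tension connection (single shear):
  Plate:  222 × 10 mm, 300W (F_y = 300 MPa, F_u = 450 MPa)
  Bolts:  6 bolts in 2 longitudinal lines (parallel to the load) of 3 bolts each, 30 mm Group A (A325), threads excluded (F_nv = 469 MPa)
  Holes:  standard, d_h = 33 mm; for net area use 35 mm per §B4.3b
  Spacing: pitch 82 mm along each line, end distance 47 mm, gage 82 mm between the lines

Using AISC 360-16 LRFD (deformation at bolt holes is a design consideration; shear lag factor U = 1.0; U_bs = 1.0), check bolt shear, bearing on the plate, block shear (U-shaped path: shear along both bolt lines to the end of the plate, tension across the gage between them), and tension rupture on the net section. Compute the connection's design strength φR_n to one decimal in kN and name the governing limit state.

Bolt shear: A_b = π(30)²/4 = 706.86 mm². φR_n = 0.75 × 469 × 706.86 × 6 × 1 = 1491.8 kN.
Bearing (10 mm plate, F_u = 450 MPa): end bolts L_c = 47 − 33/2 = 30.5, R_n = min(1.2×30.5×10×450, 2.4×30×10×450) = 164.7 kN/bolt; interior L_c = 82 − 33 = 49, R_n = 264.6 kN/bolt. φR_n = 0.75 × (2×164.7 + 4×264.6) = 1040.9 kN.
Block shear: shear path 2×[47+2×82] = 2×211 mm, A_gv = 4220, A_nv = 2×(211 − 2.5×35)×10 = 2470 mm²; tension across gage: (82 − 1×35)×10 = 470 mm². R_n = min(0.6×450×2470, 0.6×300×4220) + 1.0×450×470 = min(666.9, 759.6) + 211.5 = 878.4 kN. φR_n = 0.75 × 878.4 = 658.8 kN.
Tension rupture (net): A_n = (222 − 2×35)×10 = 1520 mm² (U = 1.0, A_e = A_n). φR_n = 0.75 × 450 × 1520 = 513.0 kN.
Governing: min(1491.8, 1040.9, 658.8, 513.0) = 513.0 kN → net-section rupture.

513.0 kN (net-section rupture governs)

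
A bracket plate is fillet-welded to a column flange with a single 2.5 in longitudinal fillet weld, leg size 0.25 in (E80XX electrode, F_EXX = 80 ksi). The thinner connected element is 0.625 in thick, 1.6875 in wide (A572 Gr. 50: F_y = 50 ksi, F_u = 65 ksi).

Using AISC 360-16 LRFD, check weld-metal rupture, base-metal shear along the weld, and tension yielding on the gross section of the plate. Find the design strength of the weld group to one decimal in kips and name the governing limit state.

15.9 kips (weld metal governs)

Weld metal: throat = 0.707×0.25 = 0.17675 in, L = 2.5 in. φR_n = 0.75 × 0.6 × 80 × 0.17675 × 2.5 = 15.9 kips.
Base metal shear (0.625 in plate): yield φR_n = 1.0×0.6×50×0.625×2.5 = 46.9 kips; rupture φR_n = 0.75×0.6×65×0.625×2.5 = 45.7 kips; take 45.7 kips (rupture).
Tension yield (gross): A_g = 1.6875×0.625 = 1.0547 in². φR_n = 0.90 × 50 × 1.0547 = 47.5 kips.
Governing: min(15.9, 45.7, 47.5) = 15.9 kips → weld metal.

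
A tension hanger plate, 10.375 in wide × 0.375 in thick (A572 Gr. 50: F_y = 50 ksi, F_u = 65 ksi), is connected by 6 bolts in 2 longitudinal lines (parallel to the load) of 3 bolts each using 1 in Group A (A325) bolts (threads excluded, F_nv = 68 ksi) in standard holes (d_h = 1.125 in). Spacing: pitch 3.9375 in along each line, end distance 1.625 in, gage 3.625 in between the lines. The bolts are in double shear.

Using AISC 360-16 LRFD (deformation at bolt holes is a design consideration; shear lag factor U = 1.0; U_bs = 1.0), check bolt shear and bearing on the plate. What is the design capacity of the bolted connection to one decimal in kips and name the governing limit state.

222.1 kips (bearing governs)

Bolt shear: A_b = π(1)²/4 = 0.7854 in². φR_n = 0.75 × 68 × 0.7854 × 6 × 2 = 480.7 kips.
Bearing (0.375 in plate, F_u = 65 ksi): end bolts L_c = 1.625 − 1.125/2 = 1.0625, R_n = min(1.2×1.0625×0.375×65, 2.4×1×0.375×65) = 31.078 kips/bolt; interior L_c = 3.9375 − 1.125 = 2.8125, R_n = 58.5 kips/bolt. φR_n = 0.75 × (2×31.078 + 4×58.5) = 222.1 kips.
Governing: min(480.7, 222.1) = 222.1 kips → bearing.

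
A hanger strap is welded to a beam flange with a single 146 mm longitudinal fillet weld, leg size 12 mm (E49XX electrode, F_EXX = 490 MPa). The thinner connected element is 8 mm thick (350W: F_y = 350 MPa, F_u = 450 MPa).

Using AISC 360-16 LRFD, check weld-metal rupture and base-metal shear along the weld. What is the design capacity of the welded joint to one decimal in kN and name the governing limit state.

Weld metal: throat = 0.707×12 = 8.484 mm, L = 146 mm. φR_n = 0.75 × 0.6 × 490 × 8.484 × 146 = 273.1 kN.
Base metal shear (8 mm plate): yield φR_n = 1.0×0.6×350×8×146 = 245.3 kN; rupture φR_n = 0.75×0.6×450×8×146 = 236.5 kN; take 236.5 kN (rupture).
Governing: min(273.1, 236.5) = 236.5 kN → base-metal shear.

236.5 kN (base-metal shear governs)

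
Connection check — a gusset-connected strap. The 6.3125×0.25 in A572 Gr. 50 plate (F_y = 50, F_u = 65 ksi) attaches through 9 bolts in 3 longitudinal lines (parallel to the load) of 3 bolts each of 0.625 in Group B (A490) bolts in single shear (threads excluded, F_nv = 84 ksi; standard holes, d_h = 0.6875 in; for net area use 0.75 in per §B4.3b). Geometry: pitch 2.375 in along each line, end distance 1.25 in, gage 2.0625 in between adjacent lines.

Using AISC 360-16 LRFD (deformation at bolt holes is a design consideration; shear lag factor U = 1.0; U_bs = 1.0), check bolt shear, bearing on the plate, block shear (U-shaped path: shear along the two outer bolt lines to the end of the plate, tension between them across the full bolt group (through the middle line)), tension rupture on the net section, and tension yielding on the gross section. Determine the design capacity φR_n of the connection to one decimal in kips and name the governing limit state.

Bolt shear: A_b = π(0.625)²/4 = 0.3068 in². φR_n = 0.75 × 84 × 0.3068 × 9 × 1 = 174.0 kips.
Bearing (0.25 in plate, F_u = 65 ksi): end bolts L_c = 1.25 − 0.6875/2 = 0.90625, R_n = min(1.2×0.90625×0.25×65, 2.4×0.625×0.25×65) = 17.672 kips/bolt; interior L_c = 2.375 − 0.6875 = 1.6875, R_n = 24.375 kips/bolt. φR_n = 0.75 × (3×17.672 + 6×24.375) = 149.4 kips.
Block shear: shear path 2×[1.25+2×2.375] = 2×6 in, A_gv = 3, A_nv = 2×(6 − 2.5×0.75)×0.25 = 2.0625 in²; tension across gage: (4.125 − 2×0.75)×0.25 = 0.65625 in². R_n = min(0.6×65×2.0625, 0.6×50×3) + 1.0×65×0.65625 = min(80.438, 90) + 42.656 = 123.09 kips. φR_n = 0.75 × 123.09 = 92.3 kips.
Tension rupture (net): A_n = (6.3125 − 3×0.75)×0.25 = 1.0156 in² (U = 1.0, A_e = A_n). φR_n = 0.75 × 65 × 1.0156 = 49.5 kips.
Tension yield (gross): A_g = 6.3125×0.25 = 1.5781 in². φR_n = 0.90 × 50 × 1.5781 = 71.0 kips.
Governing: min(174.0, 149.4, 92.3, 49.5, 71.0) = 49.5 kips → net-section rupture.

49.5 kips (net-section rupture governs)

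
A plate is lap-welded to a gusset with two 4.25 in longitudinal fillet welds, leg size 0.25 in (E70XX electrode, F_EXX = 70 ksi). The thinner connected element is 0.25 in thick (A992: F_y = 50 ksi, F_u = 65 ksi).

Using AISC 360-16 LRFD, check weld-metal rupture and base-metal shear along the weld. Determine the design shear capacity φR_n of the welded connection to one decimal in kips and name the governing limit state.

47.3 kips (weld metal governs)

Weld metal: throat = 0.707×0.25 = 0.17675 in, L = 2×4.25 = 8.5 in. φR_n = 0.75 × 0.6 × 70 × 0.17675 × 8.5 = 47.3 kips.
Base metal shear (0.25 in plate): yield φR_n = 1.0×0.6×50×0.25×8.5 = 63.8 kips; rupture φR_n = 0.75×0.6×65×0.25×8.5 = 62.2 kips; take 62.2 kips (rupture).
Governing: min(47.3, 62.2) = 47.3 kips → weld metal.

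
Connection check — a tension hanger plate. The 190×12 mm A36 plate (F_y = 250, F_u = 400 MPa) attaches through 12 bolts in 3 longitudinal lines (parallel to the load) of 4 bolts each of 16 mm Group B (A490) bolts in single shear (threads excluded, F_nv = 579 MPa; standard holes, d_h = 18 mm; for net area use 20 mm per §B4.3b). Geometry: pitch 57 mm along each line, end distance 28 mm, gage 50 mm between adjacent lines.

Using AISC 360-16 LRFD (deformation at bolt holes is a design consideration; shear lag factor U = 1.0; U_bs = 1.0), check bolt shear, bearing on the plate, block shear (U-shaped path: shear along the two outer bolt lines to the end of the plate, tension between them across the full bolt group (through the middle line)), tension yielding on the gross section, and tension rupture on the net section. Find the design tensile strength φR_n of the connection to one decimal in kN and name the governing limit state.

Bolt shear: A_b = π(16)²/4 = 201.06 mm². φR_n = 0.75 × 579 × 201.06 × 12 × 1 = 1047.7 kN.
Bearing (12 mm plate, F_u = 400 MPa): end bolts L_c = 28 − 18/2 = 19, R_n = min(1.2×19×12×400, 2.4×16×12×400) = 109.44 kN/bolt; interior L_c = 57 − 18 = 39, R_n = 184.32 kN/bolt. φR_n = 0.75 × (3×109.44 + 9×184.32) = 1490.4 kN.
Block shear: shear path 2×[28+3×57] = 2×199 mm, A_gv = 4776, A_nv = 2×(199 − 3.5×20)×12 = 3096 mm²; tension across gage: (100 − 2×20)×12 = 720 mm². R_n = min(0.6×400×3096, 0.6×250×4776) + 1.0×400×720 = min(743.04, 716.4) + 288 = 1004.4 kN. φR_n = 0.75 × 1004.4 = 753.3 kN.
Tension yield (gross): A_g = 190×12 = 2280 mm². φR_n = 0.90 × 250 × 2280 = 513.0 kN.
Tension rupture (net): A_n = (190 − 3×20)×12 = 1560 mm² (U = 1.0, A_e = A_n). φR_n = 0.75 × 400 × 1560 = 468.0 kN.
Governing: min(1047.7, 1490.4, 753.3, 513.0, 468.0) = 468.0 kN → net-section rupture.

468.0 kN (net-section rupture governs)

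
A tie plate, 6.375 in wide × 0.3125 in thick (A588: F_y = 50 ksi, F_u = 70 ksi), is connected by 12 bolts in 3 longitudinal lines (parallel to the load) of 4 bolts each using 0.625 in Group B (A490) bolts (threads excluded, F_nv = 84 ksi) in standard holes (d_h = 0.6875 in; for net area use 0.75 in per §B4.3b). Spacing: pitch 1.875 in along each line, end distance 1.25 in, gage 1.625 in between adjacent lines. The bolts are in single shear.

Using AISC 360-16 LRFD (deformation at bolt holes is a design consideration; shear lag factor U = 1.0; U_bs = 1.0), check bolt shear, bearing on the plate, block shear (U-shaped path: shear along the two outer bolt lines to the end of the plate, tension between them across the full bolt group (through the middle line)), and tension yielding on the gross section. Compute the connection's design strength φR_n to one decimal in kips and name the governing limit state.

Bolt shear: A_b = π(0.625)²/4 = 0.3068 in². φR_n = 0.75 × 84 × 0.3068 × 12 × 1 = 231.9 kips.
Bearing (0.3125 in plate, F_u = 70 ksi): end bolts L_c = 1.25 − 0.6875/2 = 0.90625, R_n = min(1.2×0.90625×0.3125×70, 2.4×0.625×0.3125×70) = 23.789 kips/bolt; interior L_c = 1.875 − 0.6875 = 1.1875, R_n = 31.172 kips/bolt. φR_n = 0.75 × (3×23.789 + 9×31.172) = 263.9 kips.
Block shear: shear path 2×[1.25+3×1.875] = 2×6.875 in, A_gv = 4.2969, A_nv = 2×(6.875 − 3.5×0.75)×0.3125 = 2.6563 in²; tension across gage: (3.25 − 2×0.75)×0.3125 = 0.54688 in². R_n = min(0.6×70×2.6563, 0.6×50×4.2969) + 1.0×70×0.54688 = min(111.56, 128.91) + 38.282 = 149.84 kips. φR_n = 0.75 × 149.84 = 112.4 kips.
Tension yield (gross): A_g = 6.375×0.3125 = 1.9922 in². φR_n = 0.90 × 50 × 1.9922 = 89.6 kips.
Governing: min(231.9, 263.9, 112.4, 89.6) = 89.6 kips → gross-section yield.

89.6 kips (gross-section yield governs)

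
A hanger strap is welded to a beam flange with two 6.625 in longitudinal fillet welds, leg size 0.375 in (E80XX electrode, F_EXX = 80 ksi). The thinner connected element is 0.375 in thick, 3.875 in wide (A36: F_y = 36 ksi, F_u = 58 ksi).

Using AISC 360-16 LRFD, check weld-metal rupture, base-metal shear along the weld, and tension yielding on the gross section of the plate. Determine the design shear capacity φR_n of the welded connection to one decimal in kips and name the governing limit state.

47.1 kips (gross-section yield governs)

Weld metal: throat = 0.707×0.375 = 0.26513 in, L = 2×6.625 = 13.25 in. φR_n = 0.75 × 0.6 × 80 × 0.26513 × 13.25 = 126.5 kips.
Base metal shear (0.375 in plate): yield φR_n = 1.0×0.6×36×0.375×13.25 = 107.3 kips; rupture φR_n = 0.75×0.6×58×0.375×13.25 = 129.7 kips; take 107.3 kips (yield).
Tension yield (gross): A_g = 3.875×0.375 = 1.4531 in². φR_n = 0.90 × 36 × 1.4531 = 47.1 kips.
Governing: min(126.5, 107.3, 47.1) = 47.1 kips → gross-section yield.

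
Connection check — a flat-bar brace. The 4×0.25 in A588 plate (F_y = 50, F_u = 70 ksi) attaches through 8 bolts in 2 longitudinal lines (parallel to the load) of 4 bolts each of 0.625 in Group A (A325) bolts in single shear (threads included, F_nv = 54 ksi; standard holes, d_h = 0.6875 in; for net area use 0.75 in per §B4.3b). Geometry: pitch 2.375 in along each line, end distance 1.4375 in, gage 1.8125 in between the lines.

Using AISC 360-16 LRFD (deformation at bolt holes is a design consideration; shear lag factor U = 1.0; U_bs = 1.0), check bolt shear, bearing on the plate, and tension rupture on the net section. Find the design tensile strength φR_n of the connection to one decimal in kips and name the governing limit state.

32.8 kips (net-section rupture governs)

Bolt shear: A_b = π(0.625)²/4 = 0.3068 in². φR_n = 0.75 × 54 × 0.3068 × 8 × 1 = 99.4 kips.
Bearing (0.25 in plate, F_u = 70 ksi): end bolts L_c = 1.4375 − 0.6875/2 = 1.09375, R_n = min(1.2×1.09375×0.25×70, 2.4×0.625×0.25×70) = 22.969 kips/bolt; interior L_c = 2.375 − 0.6875 = 1.6875, R_n = 26.25 kips/bolt. φR_n = 0.75 × (2×22.969 + 6×26.25) = 152.6 kips.
Tension rupture (net): A_n = (4 − 2×0.75)×0.25 = 0.625 in² (U = 1.0, A_e = A_n). φR_n = 0.75 × 70 × 0.625 = 32.8 kips.
Governing: min(99.4, 152.6, 32.8) = 32.8 kips → net-section rupture.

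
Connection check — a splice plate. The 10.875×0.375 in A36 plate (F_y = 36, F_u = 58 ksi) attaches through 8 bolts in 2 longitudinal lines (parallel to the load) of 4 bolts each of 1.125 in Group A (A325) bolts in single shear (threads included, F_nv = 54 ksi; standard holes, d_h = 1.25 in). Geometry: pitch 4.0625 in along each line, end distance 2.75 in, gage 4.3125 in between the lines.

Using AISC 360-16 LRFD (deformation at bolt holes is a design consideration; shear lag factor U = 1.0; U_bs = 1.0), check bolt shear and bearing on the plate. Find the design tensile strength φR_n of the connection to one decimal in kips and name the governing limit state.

322.1 kips (bolt shear governs)

Bolt shear: A_b = π(1.125)²/4 = 0.99402 in². φR_n = 0.75 × 54 × 0.99402 × 8 × 1 = 322.1 kips.
Bearing (0.375 in plate, F_u = 58 ksi): end bolts L_c = 2.75 − 1.25/2 = 2.125, R_n = min(1.2×2.125×0.375×58, 2.4×1.125×0.375×58) = 55.463 kips/bolt; interior L_c = 4.0625 − 1.25 = 2.8125, R_n = 58.725 kips/bolt. φR_n = 0.75 × (2×55.463 + 6×58.725) = 347.5 kips.
Governing: min(322.1, 347.5) = 322.1 kips → bolt shear.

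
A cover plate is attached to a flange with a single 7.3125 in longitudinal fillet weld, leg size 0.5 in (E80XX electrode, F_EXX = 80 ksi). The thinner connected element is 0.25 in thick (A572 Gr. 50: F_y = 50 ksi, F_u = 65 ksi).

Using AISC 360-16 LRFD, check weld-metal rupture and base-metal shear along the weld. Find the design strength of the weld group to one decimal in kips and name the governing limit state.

53.5 kips (base-metal shear governs)

Weld metal: throat = 0.707×0.5 = 0.3535 in, L = 7.3125 in. φR_n = 0.75 × 0.6 × 80 × 0.3535 × 7.3125 = 93.1 kips.
Base metal shear (0.25 in plate): yield φR_n = 1.0×0.6×50×0.25×7.3125 = 54.8 kips; rupture φR_n = 0.75×0.6×65×0.25×7.3125 = 53.5 kips; take 53.5 kips (rupture).
Governing: min(93.1, 53.5) = 53.5 kips → base-metal shear.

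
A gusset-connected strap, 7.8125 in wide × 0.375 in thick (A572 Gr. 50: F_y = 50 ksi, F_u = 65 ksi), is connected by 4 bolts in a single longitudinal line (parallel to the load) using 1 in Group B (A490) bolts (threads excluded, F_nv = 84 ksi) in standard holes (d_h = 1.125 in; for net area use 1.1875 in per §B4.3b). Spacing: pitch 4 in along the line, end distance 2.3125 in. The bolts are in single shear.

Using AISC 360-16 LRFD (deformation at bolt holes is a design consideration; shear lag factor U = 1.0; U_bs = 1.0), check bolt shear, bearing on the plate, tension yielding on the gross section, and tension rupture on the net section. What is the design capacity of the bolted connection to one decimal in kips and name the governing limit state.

121.1 kips (net-section rupture governs)

Bolt shear: A_b = π(1)²/4 = 0.7854 in². φR_n = 0.75 × 84 × 0.7854 × 4 × 1 = 197.9 kips.
Bearing (0.375 in plate, F_u = 65 ksi): end bolts L_c = 2.3125 − 1.125/2 = 1.75, R_n = min(1.2×1.75×0.375×65, 2.4×1×0.375×65) = 51.188 kips/bolt; interior L_c = 4 − 1.125 = 2.875, R_n = 58.5 kips/bolt. φR_n = 0.75 × (1×51.188 + 3×58.5) = 170.0 kips.
Tension yield (gross): A_g = 7.8125×0.375 = 2.9297 in². φR_n = 0.90 × 50 × 2.9297 = 131.8 kips.
Tension rupture (net): A_n = (7.8125 − 1×1.1875)×0.375 = 2.4844 in² (U = 1.0, A_e = A_n). φR_n = 0.75 × 65 × 2.4844 = 121.1 kips.
Governing: min(197.9, 170.0, 131.8, 121.1) = 121.1 kips → net-section rupture.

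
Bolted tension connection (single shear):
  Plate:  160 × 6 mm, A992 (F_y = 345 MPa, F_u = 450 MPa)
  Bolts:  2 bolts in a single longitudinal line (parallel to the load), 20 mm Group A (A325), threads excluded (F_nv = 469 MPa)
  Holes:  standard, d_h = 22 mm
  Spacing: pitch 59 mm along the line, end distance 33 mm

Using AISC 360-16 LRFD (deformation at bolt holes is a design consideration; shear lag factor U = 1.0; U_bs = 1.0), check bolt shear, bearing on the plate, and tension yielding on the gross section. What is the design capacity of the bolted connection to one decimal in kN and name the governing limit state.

143.4 kN (bearing governs)

Bolt shear: A_b = π(20)²/4 = 314.16 mm². φR_n = 0.75 × 469 × 314.16 × 2 × 1 = 221.0 kN.
Bearing (6 mm plate, F_u = 450 MPa): end bolts L_c = 33 − 22/2 = 22, R_n = min(1.2×22×6×450, 2.4×20×6×450) = 71.28 kN/bolt; interior L_c = 59 − 22 = 37, R_n = 119.88 kN/bolt. φR_n = 0.75 × (1×71.28 + 1×119.88) = 143.4 kN.
Tension yield (gross): A_g = 160×6 = 960 mm². φR_n = 0.90 × 345 × 960 = 298.1 kN.
Governing: min(221.0, 143.4, 298.1) = 143.4 kN → bearing.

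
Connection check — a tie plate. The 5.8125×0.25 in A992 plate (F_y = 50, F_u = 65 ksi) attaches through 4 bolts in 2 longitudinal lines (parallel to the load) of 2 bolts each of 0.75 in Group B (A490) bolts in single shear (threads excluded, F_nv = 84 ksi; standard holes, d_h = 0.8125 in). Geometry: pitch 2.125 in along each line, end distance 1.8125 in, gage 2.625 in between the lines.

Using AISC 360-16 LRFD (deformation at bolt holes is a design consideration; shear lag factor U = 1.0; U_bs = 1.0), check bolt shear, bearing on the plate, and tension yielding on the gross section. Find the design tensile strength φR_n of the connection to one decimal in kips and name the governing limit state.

Bolt shear: A_b = π(0.75)²/4 = 0.44179 in². φR_n = 0.75 × 84 × 0.44179 × 4 × 1 = 111.3 kips.
Bearing (0.25 in plate, F_u = 65 ksi): end bolts L_c = 1.8125 − 0.8125/2 = 1.40625, R_n = min(1.2×1.40625×0.25×65, 2.4×0.75×0.25×65) = 27.422 kips/bolt; interior L_c = 2.125 − 0.8125 = 1.3125, R_n = 25.594 kips/bolt. φR_n = 0.75 × (2×27.422 + 2×25.594) = 79.5 kips.
Tension yield (gross): A_g = 5.8125×0.25 = 1.4531 in². φR_n = 0.90 × 50 × 1.4531 = 65.4 kips.
Governing: min(111.3, 79.5, 65.4) = 65.4 kips → gross-section yield.

65.4 kips (gross-section yield governs)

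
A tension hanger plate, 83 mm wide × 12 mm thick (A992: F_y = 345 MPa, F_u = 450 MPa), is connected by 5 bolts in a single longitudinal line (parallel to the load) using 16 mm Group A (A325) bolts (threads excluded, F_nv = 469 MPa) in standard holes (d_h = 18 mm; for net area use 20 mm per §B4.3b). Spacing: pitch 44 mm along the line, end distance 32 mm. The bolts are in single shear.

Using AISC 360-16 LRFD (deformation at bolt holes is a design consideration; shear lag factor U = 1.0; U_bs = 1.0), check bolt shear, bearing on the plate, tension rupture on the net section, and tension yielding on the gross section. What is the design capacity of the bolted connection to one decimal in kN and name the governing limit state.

Bolt shear: A_b = π(16)²/4 = 201.06 mm². φR_n = 0.75 × 469 × 201.06 × 5 × 1 = 353.6 kN.
Bearing (12 mm plate, F_u = 450 MPa): end bolts L_c = 32 − 18/2 = 23, R_n = min(1.2×23×12×450, 2.4×16×12×450) = 149.04 kN/bolt; interior L_c = 44 − 18 = 26, R_n = 168.48 kN/bolt. φR_n = 0.75 × (1×149.04 + 4×168.48) = 617.2 kN.
Tension rupture (net): A_n = (83 − 1×20)×12 = 756 mm² (U = 1.0, A_e = A_n). φR_n = 0.75 × 450 × 756 = 255.2 kN.
Tension yield (gross): A_g = 83×12 = 996 mm². φR_n = 0.90 × 345 × 996 = 309.3 kN.
Governing: min(353.6, 617.2, 255.2, 309.3) = 255.2 kN → net-section rupture.

255.2 kN (net-section rupture governs)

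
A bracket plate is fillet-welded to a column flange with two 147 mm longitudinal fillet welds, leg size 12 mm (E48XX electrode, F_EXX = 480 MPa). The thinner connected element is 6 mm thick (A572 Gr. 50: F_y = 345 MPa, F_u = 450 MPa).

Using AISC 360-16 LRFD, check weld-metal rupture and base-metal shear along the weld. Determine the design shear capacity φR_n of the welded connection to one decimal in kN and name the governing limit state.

357.2 kN (base-metal shear governs)

Weld metal: throat = 0.707×12 = 8.484 mm, L = 2×147 = 294 mm. φR_n = 0.75 × 0.6 × 480 × 8.484 × 294 = 538.8 kN.
Base metal shear (6 mm plate): yield φR_n = 1.0×0.6×345×6×294 = 365.1 kN; rupture φR_n = 0.75×0.6×450×6×294 = 357.2 kN; take 357.2 kN (rupture).
Governing: min(538.8, 357.2) = 357.2 kN → base-metal shear.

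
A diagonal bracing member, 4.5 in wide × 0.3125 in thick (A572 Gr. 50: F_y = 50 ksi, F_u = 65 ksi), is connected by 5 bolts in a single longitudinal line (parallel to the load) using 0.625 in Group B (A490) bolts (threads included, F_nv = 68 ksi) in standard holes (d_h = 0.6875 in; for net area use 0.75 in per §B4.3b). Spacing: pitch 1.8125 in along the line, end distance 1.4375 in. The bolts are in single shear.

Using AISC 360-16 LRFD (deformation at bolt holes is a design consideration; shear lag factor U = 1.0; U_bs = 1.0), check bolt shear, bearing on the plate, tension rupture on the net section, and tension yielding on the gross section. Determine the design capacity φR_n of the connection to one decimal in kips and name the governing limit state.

57.1 kips (net-section rupture governs)

Bolt shear: A_b = π(0.625)²/4 = 0.3068 in². φR_n = 0.75 × 68 × 0.3068 × 5 × 1 = 78.2 kips.
Bearing (0.3125 in plate, F_u = 65 ksi): end bolts L_c = 1.4375 − 0.6875/2 = 1.09375, R_n = min(1.2×1.09375×0.3125×65, 2.4×0.625×0.3125×65) = 26.66 kips/bolt; interior L_c = 1.8125 − 0.6875 = 1.125, R_n = 27.422 kips/bolt. φR_n = 0.75 × (1×26.66 + 4×27.422) = 102.3 kips.
Tension rupture (net): A_n = (4.5 − 1×0.75)×0.3125 = 1.1719 in² (U = 1.0, A_e = A_n). φR_n = 0.75 × 65 × 1.1719 = 57.1 kips.
Tension yield (gross): A_g = 4.5×0.3125 = 1.4063 in². φR_n = 0.90 × 50 × 1.4063 = 63.3 kips.
Governing: min(78.2, 102.3, 57.1, 63.3) = 57.1 kips → net-section rupture.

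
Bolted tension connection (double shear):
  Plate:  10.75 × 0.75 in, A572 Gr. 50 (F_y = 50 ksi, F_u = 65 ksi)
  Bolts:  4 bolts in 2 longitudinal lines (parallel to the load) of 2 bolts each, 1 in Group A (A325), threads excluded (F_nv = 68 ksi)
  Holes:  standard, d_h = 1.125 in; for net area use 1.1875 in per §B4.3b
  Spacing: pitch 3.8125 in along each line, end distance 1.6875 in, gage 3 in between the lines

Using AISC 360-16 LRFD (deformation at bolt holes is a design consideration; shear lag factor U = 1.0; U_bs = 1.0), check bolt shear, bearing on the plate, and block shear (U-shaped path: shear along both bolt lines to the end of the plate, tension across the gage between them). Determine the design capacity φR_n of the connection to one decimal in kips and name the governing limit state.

229.4 kips (block shear governs)

Bolt shear: A_b = π(1)²/4 = 0.7854 in². φR_n = 0.75 × 68 × 0.7854 × 4 × 2 = 320.4 kips.
Bearing (0.75 in plate, F_u = 65 ksi): end bolts L_c = 1.6875 − 1.125/2 = 1.125, R_n = min(1.2×1.125×0.75×65, 2.4×1×0.75×65) = 65.813 kips/bolt; interior L_c = 3.8125 − 1.125 = 2.6875, R_n = 117 kips/bolt. φR_n = 0.75 × (2×65.813 + 2×117) = 274.2 kips.
Block shear: shear path 2×[1.6875+1×3.8125] = 2×5.5 in, A_gv = 8.25, A_nv = 2×(5.5 − 1.5×1.1875)×0.75 = 5.5781 in²; tension across gage: (3 − 1×1.1875)×0.75 = 1.3594 in². R_n = min(0.6×65×5.5781, 0.6×50×8.25) + 1.0×65×1.3594 = min(217.55, 247.5) + 88.361 = 305.91 kips. φR_n = 0.75 × 305.91 = 229.4 kips.
Governing: min(320.4, 274.2, 229.4) = 229.4 kips → block shear.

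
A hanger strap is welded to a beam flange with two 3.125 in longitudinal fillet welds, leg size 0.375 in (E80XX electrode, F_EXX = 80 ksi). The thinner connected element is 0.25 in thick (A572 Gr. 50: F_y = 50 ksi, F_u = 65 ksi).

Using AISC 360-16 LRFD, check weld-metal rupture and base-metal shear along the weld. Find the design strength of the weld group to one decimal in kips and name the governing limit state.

45.7 kips (base-metal shear governs)

Weld metal: throat = 0.707×0.375 = 0.26513 in, L = 2×3.125 = 6.25 in. φR_n = 0.75 × 0.6 × 80 × 0.26513 × 6.25 = 59.7 kips.
Base metal shear (0.25 in plate): yield φR_n = 1.0×0.6×50×0.25×6.25 = 46.9 kips; rupture φR_n = 0.75×0.6×65×0.25×6.25 = 45.7 kips; take 45.7 kips (rupture).
Governing: min(59.7, 45.7) = 45.7 kips → base-metal shear.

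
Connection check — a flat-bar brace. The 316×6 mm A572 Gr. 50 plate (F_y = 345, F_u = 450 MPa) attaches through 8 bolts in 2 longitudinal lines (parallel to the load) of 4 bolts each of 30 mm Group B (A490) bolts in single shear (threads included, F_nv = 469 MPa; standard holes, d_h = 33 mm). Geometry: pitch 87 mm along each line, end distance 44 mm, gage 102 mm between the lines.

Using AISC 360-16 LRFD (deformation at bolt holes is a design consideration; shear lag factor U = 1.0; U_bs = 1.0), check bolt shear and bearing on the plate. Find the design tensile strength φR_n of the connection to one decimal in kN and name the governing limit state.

921.0 kN (bearing governs)

Bolt shear: A_b = π(30)²/4 = 706.86 mm². φR_n = 0.75 × 469 × 706.86 × 8 × 1 = 1989.1 kN.
Bearing (6 mm plate, F_u = 450 MPa): end bolts L_c = 44 − 33/2 = 27.5, R_n = min(1.2×27.5×6×450, 2.4×30×6×450) = 89.1 kN/bolt; interior L_c = 87 − 33 = 54, R_n = 174.96 kN/bolt. φR_n = 0.75 × (2×89.1 + 6×174.96) = 921.0 kN.
Governing: min(1989.1, 921.0) = 921.0 kN → bearing.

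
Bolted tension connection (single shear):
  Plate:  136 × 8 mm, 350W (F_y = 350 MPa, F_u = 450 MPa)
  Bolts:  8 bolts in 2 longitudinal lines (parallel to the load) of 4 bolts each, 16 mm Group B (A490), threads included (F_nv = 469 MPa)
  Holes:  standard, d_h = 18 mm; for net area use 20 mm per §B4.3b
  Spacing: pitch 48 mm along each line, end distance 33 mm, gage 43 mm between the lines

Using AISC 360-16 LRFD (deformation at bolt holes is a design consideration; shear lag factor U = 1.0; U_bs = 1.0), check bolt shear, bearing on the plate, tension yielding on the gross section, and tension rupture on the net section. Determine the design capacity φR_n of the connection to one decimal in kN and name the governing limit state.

259.2 kN (net-section rupture governs)

Bolt shear: A_b = π(16)²/4 = 201.06 mm². φR_n = 0.75 × 469 × 201.06 × 8 × 1 = 565.8 kN.
Bearing (8 mm plate, F_u = 450 MPa): end bolts L_c = 33 − 18/2 = 24, R_n = min(1.2×24×8×450, 2.4×16×8×450) = 103.68 kN/bolt; interior L_c = 48 − 18 = 30, R_n = 129.6 kN/bolt. φR_n = 0.75 × (2×103.68 + 6×129.6) = 738.7 kN.
Tension yield (gross): A_g = 136×8 = 1088 mm². φR_n = 0.90 × 350 × 1088 = 342.7 kN.
Tension rupture (net): A_n = (136 − 2×20)×8 = 768 mm² (U = 1.0, A_e = A_n). φR_n = 0.75 × 450 × 768 = 259.2 kN.
Governing: min(565.8, 738.7, 342.7, 259.2) = 259.2 kN → net-section rupture.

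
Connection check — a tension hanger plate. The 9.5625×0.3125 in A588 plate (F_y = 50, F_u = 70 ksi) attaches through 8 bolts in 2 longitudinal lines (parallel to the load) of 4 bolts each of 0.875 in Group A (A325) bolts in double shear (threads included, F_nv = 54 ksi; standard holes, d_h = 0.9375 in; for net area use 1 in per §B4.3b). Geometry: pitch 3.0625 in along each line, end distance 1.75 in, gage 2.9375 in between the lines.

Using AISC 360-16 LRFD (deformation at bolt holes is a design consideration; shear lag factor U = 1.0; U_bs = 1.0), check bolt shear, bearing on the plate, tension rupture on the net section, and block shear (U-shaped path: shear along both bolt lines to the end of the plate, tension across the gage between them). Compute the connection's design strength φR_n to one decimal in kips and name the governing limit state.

124.1 kips (net-section rupture governs)

Bolt shear: A_b = π(0.875)²/4 = 0.60132 in². φR_n = 0.75 × 54 × 0.60132 × 8 × 2 = 389.7 kips.
Bearing (0.3125 in plate, F_u = 70 ksi): end bolts L_c = 1.75 − 0.9375/2 = 1.28125, R_n = min(1.2×1.28125×0.3125×70, 2.4×0.875×0.3125×70) = 33.633 kips/bolt; interior L_c = 3.0625 − 0.9375 = 2.125, R_n = 45.938 kips/bolt. φR_n = 0.75 × (2×33.633 + 6×45.938) = 257.2 kips.
Tension rupture (net): A_n = (9.5625 − 2×1)×0.3125 = 2.3633 in² (U = 1.0, A_e = A_n). φR_n = 0.75 × 70 × 2.3633 = 124.1 kips.
Block shear: shear path 2×[1.75+3×3.0625] = 2×10.9375 in, A_gv = 6.8359, A_nv = 2×(10.9375 − 3.5×1)×0.3125 = 4.6484 in²; tension across gage: (2.9375 − 1×1)×0.3125 = 0.60547 in². R_n = min(0.6×70×4.6484, 0.6×50×6.8359) + 1.0×70×0.60547 = min(195.23, 205.08) + 42.383 = 237.61 kips. φR_n = 0.75 × 237.61 = 178.2 kips.
Governing: min(389.7, 257.2, 124.1, 178.2) = 124.1 kips → net-section rupture.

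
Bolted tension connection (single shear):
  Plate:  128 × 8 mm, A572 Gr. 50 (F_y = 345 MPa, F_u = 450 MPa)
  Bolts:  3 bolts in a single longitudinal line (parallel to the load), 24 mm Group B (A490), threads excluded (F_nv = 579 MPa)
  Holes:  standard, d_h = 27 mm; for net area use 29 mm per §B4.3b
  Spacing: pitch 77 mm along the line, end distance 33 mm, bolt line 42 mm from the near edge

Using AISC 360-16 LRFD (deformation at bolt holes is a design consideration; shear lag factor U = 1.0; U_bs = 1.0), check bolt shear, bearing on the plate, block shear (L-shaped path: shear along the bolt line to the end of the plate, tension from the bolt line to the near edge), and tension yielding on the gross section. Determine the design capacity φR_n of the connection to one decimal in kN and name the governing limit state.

259.7 kN (block shear governs)

Bolt shear: A_b = π(24)²/4 = 452.39 mm². φR_n = 0.75 × 579 × 452.39 × 3 × 1 = 589.4 kN.
Bearing (8 mm plate, F_u = 450 MPa): end bolts L_c = 33 − 27/2 = 19.5, R_n = min(1.2×19.5×8×450, 2.4×24×8×450) = 84.24 kN/bolt; interior L_c = 77 − 27 = 50, R_n = 207.36 kN/bolt. φR_n = 0.75 × (1×84.24 + 2×207.36) = 374.2 kN.
Block shear: shear path 1×[33+2×77] = 1×187 mm, A_gv = 1496, A_nv = 1×(187 − 2.5×29)×8 = 916 mm²; tension to near edge: (42 − 0.5×29)×8 = 220 mm². R_n = min(0.6×450×916, 0.6×345×1496) + 1.0×450×220 = min(247.32, 309.67) + 99 = 346.32 kN. φR_n = 0.75 × 346.32 = 259.7 kN.
Tension yield (gross): A_g = 128×8 = 1024 mm². φR_n = 0.90 × 345 × 1024 = 318.0 kN.
Governing: min(589.4, 374.2, 259.7, 318.0) = 259.7 kN → block shear.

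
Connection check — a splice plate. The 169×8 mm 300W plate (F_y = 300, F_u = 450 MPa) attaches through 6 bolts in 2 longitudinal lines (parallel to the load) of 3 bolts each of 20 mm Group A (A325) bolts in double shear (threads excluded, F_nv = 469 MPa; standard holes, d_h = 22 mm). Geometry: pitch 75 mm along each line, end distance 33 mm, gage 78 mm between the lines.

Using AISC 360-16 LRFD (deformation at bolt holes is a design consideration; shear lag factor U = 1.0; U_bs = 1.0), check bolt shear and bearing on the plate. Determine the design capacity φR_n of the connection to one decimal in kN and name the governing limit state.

Bolt shear: A_b = π(20)²/4 = 314.16 mm². φR_n = 0.75 × 469 × 314.16 × 6 × 2 = 1326.1 kN.
Bearing (8 mm plate, F_u = 450 MPa): end bolts L_c = 33 − 22/2 = 22, R_n = min(1.2×22×8×450, 2.4×20×8×450) = 95.04 kN/bolt; interior L_c = 75 − 22 = 53, R_n = 172.8 kN/bolt. φR_n = 0.75 × (2×95.04 + 4×172.8) = 661.0 kN.
Governing: min(1326.1, 661.0) = 661.0 kN → bearing.

661.0 kN (bearing governs)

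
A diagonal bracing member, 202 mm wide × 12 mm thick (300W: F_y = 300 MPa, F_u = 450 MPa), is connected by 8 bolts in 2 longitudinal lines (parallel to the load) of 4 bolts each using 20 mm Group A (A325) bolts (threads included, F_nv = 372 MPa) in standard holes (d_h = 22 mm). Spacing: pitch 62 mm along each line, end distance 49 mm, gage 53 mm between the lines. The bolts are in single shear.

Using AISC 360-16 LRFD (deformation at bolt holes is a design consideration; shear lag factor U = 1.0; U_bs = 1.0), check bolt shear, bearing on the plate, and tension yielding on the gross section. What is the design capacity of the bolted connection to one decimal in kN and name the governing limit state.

Bolt shear: A_b = π(20)²/4 = 314.16 mm². φR_n = 0.75 × 372 × 314.16 × 8 × 1 = 701.2 kN.
Bearing (12 mm plate, F_u = 450 MPa): end bolts L_c = 49 − 22/2 = 38, R_n = min(1.2×38×12×450, 2.4×20×12×450) = 246.24 kN/bolt; interior L_c = 62 − 22 = 40, R_n = 259.2 kN/bolt. φR_n = 0.75 × (2×246.24 + 6×259.2) = 1535.8 kN.
Tension yield (gross): A_g = 202×12 = 2424 mm². φR_n = 0.90 × 300 × 2424 = 654.5 kN.
Governing: min(701.2, 1535.8, 654.5) = 654.5 kN → gross-section yield.

654.5 kN (gross-section yield governs)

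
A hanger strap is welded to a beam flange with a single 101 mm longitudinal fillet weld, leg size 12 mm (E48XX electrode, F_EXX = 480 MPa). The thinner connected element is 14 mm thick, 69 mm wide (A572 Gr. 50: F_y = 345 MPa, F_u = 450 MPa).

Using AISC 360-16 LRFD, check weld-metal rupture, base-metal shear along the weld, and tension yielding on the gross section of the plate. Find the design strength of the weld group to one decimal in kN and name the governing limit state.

Weld metal: throat = 0.707×12 = 8.484 mm, L = 101 mm. φR_n = 0.75 × 0.6 × 480 × 8.484 × 101 = 185.1 kN.
Base metal shear (14 mm plate): yield φR_n = 1.0×0.6×345×14×101 = 292.7 kN; rupture φR_n = 0.75×0.6×450×14×101 = 286.3 kN; take 286.3 kN (rupture).
Tension yield (gross): A_g = 69×14 = 966 mm². φR_n = 0.90 × 345 × 966 = 299.9 kN.
Governing: min(185.1, 286.3, 299.9) = 185.1 kN → weld metal.

185.1 kN (weld metal governs)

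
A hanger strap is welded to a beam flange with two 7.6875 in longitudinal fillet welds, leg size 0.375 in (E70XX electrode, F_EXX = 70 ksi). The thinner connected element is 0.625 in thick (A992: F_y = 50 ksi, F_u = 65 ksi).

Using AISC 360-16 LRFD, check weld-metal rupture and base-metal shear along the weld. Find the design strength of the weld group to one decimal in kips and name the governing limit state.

Weld metal: throat = 0.707×0.375 = 0.26513 in, L = 2×7.6875 = 15.375 in. φR_n = 0.75 × 0.6 × 70 × 0.26513 × 15.375 = 128.4 kips.
Base metal shear (0.625 in plate): yield φR_n = 1.0×0.6×50×0.625×15.375 = 288.3 kips; rupture φR_n = 0.75×0.6×65×0.625×15.375 = 281.1 kips; take 281.1 kips (rupture).
Governing: min(128.4, 281.1) = 128.4 kips → weld metal.

128.4 kips (weld metal governs)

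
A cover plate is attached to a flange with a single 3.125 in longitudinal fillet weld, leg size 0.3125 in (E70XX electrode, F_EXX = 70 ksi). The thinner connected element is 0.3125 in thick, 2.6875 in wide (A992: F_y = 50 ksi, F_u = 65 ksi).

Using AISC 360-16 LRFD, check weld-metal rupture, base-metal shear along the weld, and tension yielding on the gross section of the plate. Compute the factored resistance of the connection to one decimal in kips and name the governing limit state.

Weld metal: throat = 0.707×0.3125 = 0.22094 in, L = 3.125 in. φR_n = 0.75 × 0.6 × 70 × 0.22094 × 3.125 = 21.7 kips.
Base metal shear (0.3125 in plate): yield φR_n = 1.0×0.6×50×0.3125×3.125 = 29.3 kips; rupture φR_n = 0.75×0.6×65×0.3125×3.125 = 28.6 kips; take 28.6 kips (rupture).
Tension yield (gross): A_g = 2.6875×0.3125 = 0.83984 in². φR_n = 0.90 × 50 × 0.83984 = 37.8 kips.
Governing: min(21.7, 28.6, 37.8) = 21.7 kips → weld metal.

21.7 kips (weld metal governs)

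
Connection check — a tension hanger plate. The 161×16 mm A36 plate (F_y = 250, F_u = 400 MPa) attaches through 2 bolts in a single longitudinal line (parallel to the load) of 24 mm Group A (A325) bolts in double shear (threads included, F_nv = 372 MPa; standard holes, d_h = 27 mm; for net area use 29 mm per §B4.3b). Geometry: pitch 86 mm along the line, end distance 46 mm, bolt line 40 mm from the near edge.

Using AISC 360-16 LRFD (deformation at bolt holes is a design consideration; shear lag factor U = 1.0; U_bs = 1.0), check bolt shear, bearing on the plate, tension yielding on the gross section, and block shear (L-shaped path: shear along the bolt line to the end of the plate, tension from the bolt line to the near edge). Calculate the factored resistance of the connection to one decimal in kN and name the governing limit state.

360.0 kN (block shear governs)

Bolt shear: A_b = π(24)²/4 = 452.39 mm². φR_n = 0.75 × 372 × 452.39 × 2 × 2 = 504.9 kN.
Bearing (16 mm plate, F_u = 400 MPa): end bolts L_c = 46 − 27/2 = 32.5, R_n = min(1.2×32.5×16×400, 2.4×24×16×400) = 249.6 kN/bolt; interior L_c = 86 − 27 = 59, R_n = 368.64 kN/bolt. φR_n = 0.75 × (1×249.6 + 1×368.64) = 463.7 kN.
Tension yield (gross): A_g = 161×16 = 2576 mm². φR_n = 0.90 × 250 × 2576 = 579.6 kN.
Block shear: shear path 1×[46+1×86] = 1×132 mm, A_gv = 2112, A_nv = 1×(132 − 1.5×29)×16 = 1416 mm²; tension to near edge: (40 − 0.5×29)×16 = 408 mm². R_n = min(0.6×400×1416, 0.6×250×2112) + 1.0×400×408 = min(339.84, 316.8) + 163.2 = 480 kN. φR_n = 0.75 × 480 = 360.0 kN.
Governing: min(504.9, 463.7, 579.6, 360.0) = 360.0 kN → block shear.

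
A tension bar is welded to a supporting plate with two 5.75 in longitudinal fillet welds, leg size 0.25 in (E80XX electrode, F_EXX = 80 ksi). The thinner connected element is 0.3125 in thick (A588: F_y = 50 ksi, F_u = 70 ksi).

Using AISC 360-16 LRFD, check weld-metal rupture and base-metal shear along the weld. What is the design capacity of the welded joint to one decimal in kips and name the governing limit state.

Weld metal: throat = 0.707×0.25 = 0.17675 in, L = 2×5.75 = 11.5 in. φR_n = 0.75 × 0.6 × 80 × 0.17675 × 11.5 = 73.2 kips.
Base metal shear (0.3125 in plate): yield φR_n = 1.0×0.6×50×0.3125×11.5 = 107.8 kips; rupture φR_n = 0.75×0.6×70×0.3125×11.5 = 113.2 kips; take 107.8 kips (yield).
Governing: min(73.2, 107.8) = 73.2 kips → weld metal.

73.2 kips (weld metal governs)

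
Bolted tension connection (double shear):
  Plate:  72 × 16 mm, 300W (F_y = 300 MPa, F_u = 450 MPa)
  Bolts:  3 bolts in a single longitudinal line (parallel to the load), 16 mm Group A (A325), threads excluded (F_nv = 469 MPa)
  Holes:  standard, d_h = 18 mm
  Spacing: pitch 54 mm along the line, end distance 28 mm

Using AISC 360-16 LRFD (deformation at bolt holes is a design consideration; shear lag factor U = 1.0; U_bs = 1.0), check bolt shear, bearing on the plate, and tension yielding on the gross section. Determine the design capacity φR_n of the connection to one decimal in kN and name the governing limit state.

311.0 kN (gross-section yield governs)

Bolt shear: A_b = π(16)²/4 = 201.06 mm². φR_n = 0.75 × 469 × 201.06 × 3 × 2 = 424.3 kN.
Bearing (16 mm plate, F_u = 450 MPa): end bolts L_c = 28 − 18/2 = 19, R_n = min(1.2×19×16×450, 2.4×16×16×450) = 164.16 kN/bolt; interior L_c = 54 − 18 = 36, R_n = 276.48 kN/bolt. φR_n = 0.75 × (1×164.16 + 2×276.48) = 537.8 kN.
Tension yield (gross): A_g = 72×16 = 1152 mm². φR_n = 0.90 × 300 × 1152 = 311.0 kN.
Governing: min(424.3, 537.8, 311.0) = 311.0 kN → gross-section yield.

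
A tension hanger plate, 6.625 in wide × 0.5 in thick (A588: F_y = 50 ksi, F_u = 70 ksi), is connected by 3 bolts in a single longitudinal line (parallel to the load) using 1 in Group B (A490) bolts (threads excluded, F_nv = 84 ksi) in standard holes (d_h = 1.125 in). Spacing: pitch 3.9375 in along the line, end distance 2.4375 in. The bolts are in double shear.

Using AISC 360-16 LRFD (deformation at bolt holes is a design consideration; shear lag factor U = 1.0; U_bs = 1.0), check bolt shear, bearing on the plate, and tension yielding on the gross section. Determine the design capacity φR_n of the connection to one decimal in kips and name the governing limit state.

149.1 kips (gross-section yield governs)

Bolt shear: A_b = π(1)²/4 = 0.7854 in². φR_n = 0.75 × 84 × 0.7854 × 3 × 2 = 296.9 kips.
Bearing (0.5 in plate, F_u = 70 ksi): end bolts L_c = 2.4375 − 1.125/2 = 1.875, R_n = min(1.2×1.875×0.5×70, 2.4×1×0.5×70) = 78.75 kips/bolt; interior L_c = 3.9375 − 1.125 = 2.8125, R_n = 84 kips/bolt. φR_n = 0.75 × (1×78.75 + 2×84) = 185.1 kips.
Tension yield (gross): A_g = 6.625×0.5 = 3.3125 in². φR_n = 0.90 × 50 × 3.3125 = 149.1 kips.
Governing: min(296.9, 185.1, 149.1) = 149.1 kips → gross-section yield.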